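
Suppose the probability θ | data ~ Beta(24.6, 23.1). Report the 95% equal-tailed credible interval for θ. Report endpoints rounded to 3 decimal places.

[0.375, 0.655]

Posterior: Beta(24.6, 23.1).
Equal-tailed 95% interval: the 0.025 and 0.975 quantiles of Beta(24.6, 23.1).
Posterior mean ≈ 0.516, SD ≈ 0.072; a Normal approximation gives roughly [0.375, 0.656].
Exact: F⁻¹(0.025) = 0.375; F⁻¹(0.975) = 0.655.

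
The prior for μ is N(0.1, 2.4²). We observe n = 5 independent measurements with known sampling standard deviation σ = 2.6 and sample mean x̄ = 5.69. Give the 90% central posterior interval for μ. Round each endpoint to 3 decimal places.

Posterior precision = 1/2.4² + 5/2.6² = 0.1736 + 0.7396 = 0.9133, so posterior SD = 1.0464.
Posterior mean = (0.1/2.4² + 5·5.69/2.6²) / 0.9133 = 4.6273.
Interval: 4.6273 ± 1.645 × 1.0464 → [2.906, 6.349].

[2.906, 6.349]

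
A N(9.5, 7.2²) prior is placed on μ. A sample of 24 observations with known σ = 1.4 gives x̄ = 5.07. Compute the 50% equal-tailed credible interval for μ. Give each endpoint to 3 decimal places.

[4.884, 5.270]

Posterior precision = 1/7.2² + 24/1.4² = 0.0193 + 12.2449 = 12.2642, so posterior SD = 0.2855.
Posterior mean = (9.5/7.2² + 24·5.07/1.4²) / 12.2642 = 5.0770.
Interval: 5.0770 ± 0.674 × 0.2855 → [4.884, 5.270].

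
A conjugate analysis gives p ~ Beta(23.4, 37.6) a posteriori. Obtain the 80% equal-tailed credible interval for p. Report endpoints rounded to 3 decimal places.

Posterior: Beta(23.4, 37.6).
Equal-tailed 80% interval: the 0.1 and 0.9 quantiles of Beta(23.4, 37.6).
Posterior mean ≈ 0.384, SD ≈ 0.062; a Normal approximation gives roughly [0.304, 0.463].
Exact: F⁻¹(0.1) = 0.305; F⁻¹(0.9) = 0.464.

[0.305, 0.464]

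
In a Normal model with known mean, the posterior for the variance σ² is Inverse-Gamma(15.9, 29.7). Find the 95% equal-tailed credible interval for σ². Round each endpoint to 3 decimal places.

[1.207, 3.275]

Inverse-Gamma(15.9, 29.7) quantiles: F⁻¹(0.025) and F⁻¹(0.975).
Equivalently, 1/σ² ~ Gamma(15.9, rate = 29.7); invert its 0.975 and 0.025 quantiles.
Posterior mean ≈ 1.993, SD ≈ 0.535; a Normal approximation gives roughly [0.945, 3.041].
Exact: lower = 1.207; upper = 3.275.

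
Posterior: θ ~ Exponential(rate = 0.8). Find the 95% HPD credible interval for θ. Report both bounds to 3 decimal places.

[0.000, 3.745]

The exponential density is strictly decreasing on [0, ∞), so the HPD interval is anchored at 0: [0, q] with P(θ ≤ q) = 0.95.
q = −ln(1 − 0.95) / 0.8 = 2.9957 / 0.8 = 3.745.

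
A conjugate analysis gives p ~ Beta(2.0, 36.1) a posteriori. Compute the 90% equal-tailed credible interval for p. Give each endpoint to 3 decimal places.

[0.010, 0.122]

Posterior: Beta(2.0, 36.1).
Equal-tailed 90% interval: the 0.05 and 0.95 quantiles of Beta(2.0, 36.1).
Posterior mean ≈ 0.052, SD ≈ 0.036; a Normal approximation gives roughly [-0.006, 0.111].
Exact: F⁻¹(0.05) = 0.010; F⁻¹(0.95) = 0.122.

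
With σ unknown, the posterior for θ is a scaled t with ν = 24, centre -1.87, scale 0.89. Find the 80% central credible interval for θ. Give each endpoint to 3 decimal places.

[-3.043, -0.697]

The t_24 distribution is symmetric; the 80% interval is -1.87 ± t·0.89 with t_{0.9,24} = 1.318.
Half-width: 1.318 × 0.89 = 1.173.
-1.87 − 1.173 = -3.043; -1.87 + 1.173 = -0.697.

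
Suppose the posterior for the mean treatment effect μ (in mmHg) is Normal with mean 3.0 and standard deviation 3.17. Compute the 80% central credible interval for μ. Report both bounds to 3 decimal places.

[-1.063, 7.063]

The posterior is symmetric, so the 80% equal-tailed interval is μ = 3.0 ± z·3.17 with z = 1.282.
Half-width: 1.282 × 3.17 = 4.063.
3.0 − 4.063 = -1.063; 3.0 + 4.063 = 7.063.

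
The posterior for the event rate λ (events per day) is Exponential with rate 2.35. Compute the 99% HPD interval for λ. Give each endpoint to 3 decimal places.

The exponential density is strictly decreasing on [0, ∞), so the HPD interval is anchored at 0: [0, q] with P(λ ≤ q) = 0.99.
q = −ln(1 − 0.99) / 2.35 = 4.6052 / 2.35 = 1.960.

[0.000, 1.960]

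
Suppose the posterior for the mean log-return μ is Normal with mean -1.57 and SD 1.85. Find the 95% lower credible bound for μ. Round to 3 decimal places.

Need L with P(μ ≥ L) = 0.95: L = -1.57 − z_{0.05}·1.85.
z = 1.645; L = -1.57 − 1.645 × 1.85 = -4.613.

-4.613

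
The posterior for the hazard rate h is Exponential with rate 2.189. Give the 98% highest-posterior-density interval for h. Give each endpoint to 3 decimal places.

[0.000, 1.787]

The exponential density is strictly decreasing on [0, ∞), so the HPD interval is anchored at 0: [0, q] with P(h ≤ q) = 0.98.
q = −ln(1 − 0.98) / 2.189 = 3.9120 / 2.189 = 1.787.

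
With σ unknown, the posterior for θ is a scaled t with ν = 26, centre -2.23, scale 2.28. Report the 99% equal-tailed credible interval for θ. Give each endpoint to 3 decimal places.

The t_26 distribution is symmetric; the 99% interval is -2.23 ± t·2.28 with t_{0.995,26} = 2.779.
Half-width: 2.779 × 2.28 = 6.335.
-2.23 − 6.335 = -8.565; -2.23 + 6.335 = 4.105.

[-8.565, 4.105]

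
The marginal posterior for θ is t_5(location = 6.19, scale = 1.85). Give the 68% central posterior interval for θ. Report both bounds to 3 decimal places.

[4.148, 8.232]

The t_5 distribution is symmetric; the 68% interval is 6.19 ± t·1.85 with t_{0.84,5} = 1.104.
Half-width: 1.104 × 1.85 = 2.042.
6.19 − 2.042 = 4.148; 6.19 + 2.042 = 8.232.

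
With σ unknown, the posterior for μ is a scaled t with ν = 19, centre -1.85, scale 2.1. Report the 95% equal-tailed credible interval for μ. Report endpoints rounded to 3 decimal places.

The t_19 distribution is symmetric; the 95% interval is -1.85 ± t·2.1 with t_{0.975,19} = 2.093.
Half-width: 2.093 × 2.1 = 4.395.
-1.85 − 4.395 = -6.245; -1.85 + 4.395 = 2.545.

[-6.245, 2.545]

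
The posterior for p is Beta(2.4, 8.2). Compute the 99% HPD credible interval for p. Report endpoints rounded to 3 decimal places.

[0.008, 0.569]

The posterior is unimodal and skewed, so the HPD interval has equal density at both endpoints and is the shortest 99% interval.
Solving f(0.008) = f(0.569) with F(0.569) − F(0.008) = 0.99 gives [0.008, 0.569].
For comparison, the equal-tailed interval is [0.020, 0.605]; the HPD is narrower and shifted toward the mode.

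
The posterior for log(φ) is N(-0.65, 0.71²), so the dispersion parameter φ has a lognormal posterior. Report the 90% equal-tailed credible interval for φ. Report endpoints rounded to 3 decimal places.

On the log scale the 90% interval is -0.65 ± 1.645 × 0.71 = [-1.8178, 0.5178].
Exponentiate: [e^-1.8178, e^0.5178] = [0.162, 1.678].

[0.162, 1.678]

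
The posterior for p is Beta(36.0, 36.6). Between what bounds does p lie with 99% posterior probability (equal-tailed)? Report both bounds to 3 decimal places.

[0.348, 0.644]

Posterior: Beta(36.0, 36.6).
Equal-tailed 99% interval: the 0.005 and 0.995 quantiles of Beta(36.0, 36.6).
Posterior mean ≈ 0.496, SD ≈ 0.058; a Normal approximation gives roughly [0.346, 0.646].
Exact: F⁻¹(0.005) = 0.348; F⁻¹(0.995) = 0.644.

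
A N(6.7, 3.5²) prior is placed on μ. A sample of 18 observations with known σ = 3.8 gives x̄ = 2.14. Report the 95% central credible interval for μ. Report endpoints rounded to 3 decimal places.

Posterior precision = 1/3.5² + 18/3.8² = 0.0816 + 1.2465 = 1.3282, so posterior SD = 0.8677.
Posterior mean = (6.7/3.5² + 18·2.14/3.8²) / 1.3282 = 2.4203.
Interval: 2.4203 ± 1.960 × 0.8677 → [0.720, 4.121].

[0.720, 4.121]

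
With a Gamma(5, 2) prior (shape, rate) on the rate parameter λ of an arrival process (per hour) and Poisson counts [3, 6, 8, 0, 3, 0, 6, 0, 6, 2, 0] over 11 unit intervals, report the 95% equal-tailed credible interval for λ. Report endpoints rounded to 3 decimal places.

[2.133, 4.012]

Posterior: Gamma(5+34, 2+11) = Gamma(39, 13) (shape, rate).
Equal-tailed 95% interval: Gamma(39, 13) quantiles at 0.025 and 0.975.
Posterior mean ≈ 3.000, SD ≈ 0.480; a Normal approximation gives roughly [2.058, 3.942].
Exact: lower = 2.133; upper = 4.012.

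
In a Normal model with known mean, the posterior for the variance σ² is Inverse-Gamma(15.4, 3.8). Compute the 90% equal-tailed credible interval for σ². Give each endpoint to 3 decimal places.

[0.170, 0.397]

Inverse-Gamma(15.4, 3.8) quantiles: F⁻¹(0.05) and F⁻¹(0.95).
Equivalently, 1/σ² ~ Gamma(15.4, rate = 3.8); invert its 0.95 and 0.05 quantiles.
Posterior mean ≈ 0.264, SD ≈ 0.072; a Normal approximation gives roughly [0.145, 0.382].
Exact: lower = 0.170; upper = 0.397.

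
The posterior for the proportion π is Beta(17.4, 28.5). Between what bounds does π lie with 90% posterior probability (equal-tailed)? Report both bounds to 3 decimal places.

Posterior: Beta(17.4, 28.5).
Equal-tailed 90% interval: the 0.05 and 0.95 quantiles of Beta(17.4, 28.5).
Posterior mean ≈ 0.379, SD ≈ 0.071; a Normal approximation gives roughly [0.263, 0.496].
Exact: F⁻¹(0.05) = 0.266; F⁻¹(0.95) = 0.499.

[0.266, 0.499]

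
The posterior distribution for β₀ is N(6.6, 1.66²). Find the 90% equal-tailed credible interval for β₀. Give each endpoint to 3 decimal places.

[3.870, 9.330]

The posterior is symmetric, so the 90% equal-tailed interval is β₀ = 6.6 ± z·1.66 with z = 1.645.
Half-width: 1.645 × 1.66 = 2.730.
6.6 − 2.730 = 3.870; 6.6 + 2.730 = 9.330.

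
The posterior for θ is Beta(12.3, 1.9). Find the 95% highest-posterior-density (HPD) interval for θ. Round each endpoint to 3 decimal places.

[0.696, 0.997]

The posterior is unimodal and skewed, so the HPD interval has equal density at both endpoints and is the shortest 95% interval.
Solving f(0.696) = f(0.997) with F(0.997) − F(0.696) = 0.95 gives [0.696, 0.997].
For comparison, the equal-tailed interval is [0.654, 0.984]; the HPD is narrower and shifted toward the mode.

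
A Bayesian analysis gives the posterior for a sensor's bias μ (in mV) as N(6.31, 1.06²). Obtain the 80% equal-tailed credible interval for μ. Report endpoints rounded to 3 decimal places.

The posterior is symmetric, so the 80% equal-tailed interval is μ = 6.31 ± z·1.06 with z = 1.282.
Half-width: 1.282 × 1.06 = 1.358.
6.31 − 1.358 = 4.952; 6.31 + 1.358 = 7.668.

[4.952, 7.668]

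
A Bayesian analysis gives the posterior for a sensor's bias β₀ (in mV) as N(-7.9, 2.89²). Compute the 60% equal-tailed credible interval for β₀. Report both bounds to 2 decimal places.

The posterior is symmetric, so the 60% equal-tailed interval is β₀ = -7.9 ± z·2.89 with z = 0.842.
Half-width: 0.842 × 2.89 = 2.43.
-7.9 − 2.43 = -10.33; -7.9 + 2.43 = -5.47.

[-10.33, -5.47]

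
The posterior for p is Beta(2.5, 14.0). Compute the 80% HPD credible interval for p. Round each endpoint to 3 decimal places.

[0.031, 0.232]

The posterior is unimodal and skewed, so the HPD interval has equal density at both endpoints and is the shortest 80% interval.
Solving f(0.031) = f(0.232) with F(0.232) − F(0.031) = 0.80 gives [0.031, 0.232].
For comparison, the equal-tailed interval is [0.053, 0.269]; the HPD is narrower and shifted toward the mode.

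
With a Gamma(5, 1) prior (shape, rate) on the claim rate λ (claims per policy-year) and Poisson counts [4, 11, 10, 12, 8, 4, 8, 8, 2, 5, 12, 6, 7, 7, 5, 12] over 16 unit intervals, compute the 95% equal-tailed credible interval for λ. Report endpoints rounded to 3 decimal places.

Posterior: Gamma(5+121, 1+16) = Gamma(126, 17) (shape, rate).
Equal-tailed 95% interval: Gamma(126, 17) quantiles at 0.025 and 0.975.
Posterior mean ≈ 7.412, SD ≈ 0.660; a Normal approximation gives roughly [6.118, 8.706].
Exact: lower = 6.174; upper = 8.761.

[6.174, 8.761]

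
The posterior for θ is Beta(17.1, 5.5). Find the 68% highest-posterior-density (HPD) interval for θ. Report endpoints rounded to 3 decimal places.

The posterior is unimodal and skewed, so the HPD interval has equal density at both endpoints and is the shortest 68% interval.
Solving f(0.686) = f(0.860) with F(0.860) − F(0.686) = 0.68 gives [0.686, 0.860].
For comparison, the equal-tailed interval is [0.668, 0.845]; the HPD is narrower and shifted toward the mode.

[0.686, 0.860]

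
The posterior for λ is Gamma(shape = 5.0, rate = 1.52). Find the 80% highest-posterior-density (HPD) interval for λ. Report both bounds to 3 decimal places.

[1.263, 4.747]

The posterior is unimodal and skewed, so the HPD interval has equal density at both endpoints and is the shortest 80% interval.
Solving f(1.263) = f(4.747) with F(4.747) − F(1.263) = 0.80 gives [1.263, 4.747].
For comparison, the equal-tailed interval is [1.600, 5.259]; the HPD is narrower and shifted toward the mode.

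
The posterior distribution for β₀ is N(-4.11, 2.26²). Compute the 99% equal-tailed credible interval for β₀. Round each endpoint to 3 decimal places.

The posterior is symmetric, so the 99% equal-tailed interval is β₀ = -4.11 ± z·2.26 with z = 2.576.
Half-width: 2.576 × 2.26 = 5.821.
-4.11 − 5.821 = -9.931; -4.11 + 5.821 = 1.711.

[-9.931, 1.711]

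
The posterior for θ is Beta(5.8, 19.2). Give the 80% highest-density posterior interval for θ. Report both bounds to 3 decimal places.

[0.117, 0.326]

The posterior is unimodal and skewed, so the HPD interval has equal density at both endpoints and is the shortest 80% interval.
Solving f(0.117) = f(0.326) with F(0.326) − F(0.117) = 0.80 gives [0.117, 0.326].
For comparison, the equal-tailed interval is [0.130, 0.343]; the HPD is narrower and shifted toward the mode.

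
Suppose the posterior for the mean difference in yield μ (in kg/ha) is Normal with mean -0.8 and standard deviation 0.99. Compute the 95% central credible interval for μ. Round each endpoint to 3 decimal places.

The posterior is symmetric, so the 95% equal-tailed interval is μ = -0.8 ± z·0.99 with z = 1.960.
Half-width: 1.960 × 0.99 = 1.940.
-0.8 − 1.940 = -2.740; -0.8 + 1.940 = 1.140.

[-2.740, 1.140]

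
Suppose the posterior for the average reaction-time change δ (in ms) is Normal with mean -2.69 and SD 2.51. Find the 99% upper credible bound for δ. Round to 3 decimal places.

3.149

Need U with P(δ ≤ U) = 0.99: U = -2.69 + z_{0.01}·2.51.
z = 2.326; U = -2.69 + 2.326 × 2.51 = 3.149.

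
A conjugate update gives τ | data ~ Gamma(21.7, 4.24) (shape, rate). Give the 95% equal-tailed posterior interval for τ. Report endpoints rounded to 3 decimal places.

[3.196, 7.485]

Posterior: Gamma(shape 21.7, rate 4.24).
Equal-tailed 95% interval: Gamma(21.7, 4.24) quantiles at 0.025 and 0.975.
Posterior mean ≈ 5.118, SD ≈ 1.099; a Normal approximation gives roughly [2.965, 7.271].
Exact: lower = 3.196; upper = 7.485.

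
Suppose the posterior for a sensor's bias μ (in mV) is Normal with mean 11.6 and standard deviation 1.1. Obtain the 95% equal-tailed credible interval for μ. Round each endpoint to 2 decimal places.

[9.44, 13.76]

The posterior is symmetric, so the 95% equal-tailed interval is μ = 11.6 ± z·1.1 with z = 1.960.
Half-width: 1.960 × 1.1 = 2.16.
11.6 − 2.16 = 9.44; 11.6 + 2.16 = 13.76.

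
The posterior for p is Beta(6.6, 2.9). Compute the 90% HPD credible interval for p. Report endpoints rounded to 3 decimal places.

[0.474, 0.927]

The posterior is unimodal and skewed, so the HPD interval has equal density at both endpoints and is the shortest 90% interval.
Solving f(0.474) = f(0.927) with F(0.927) − F(0.474) = 0.90 gives [0.474, 0.927].
For comparison, the equal-tailed interval is [0.438, 0.903]; the HPD is narrower and shifted toward the mode.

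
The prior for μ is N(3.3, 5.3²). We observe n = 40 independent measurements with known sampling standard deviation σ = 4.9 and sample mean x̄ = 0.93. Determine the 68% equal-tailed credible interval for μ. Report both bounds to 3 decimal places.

[0.217, 1.742]

Posterior precision = 1/5.3² + 40/4.9² = 0.0356 + 1.6660 = 1.7016, so posterior SD = 0.7666.
Posterior mean = (3.3/5.3² + 40·0.93/4.9²) / 1.7016 = 0.9796.
Interval: 0.9796 ± 0.994 × 0.7666 → [0.217, 1.742].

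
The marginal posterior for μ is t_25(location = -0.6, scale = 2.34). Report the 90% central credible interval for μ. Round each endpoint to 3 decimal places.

[-4.597, 3.397]

The t_25 distribution is symmetric; the 90% interval is -0.6 ± t·2.34 with t_{0.95,25} = 1.708.
Half-width: 1.708 × 2.34 = 3.997.
-0.6 − 3.997 = -4.597; -0.6 + 3.997 = 3.397.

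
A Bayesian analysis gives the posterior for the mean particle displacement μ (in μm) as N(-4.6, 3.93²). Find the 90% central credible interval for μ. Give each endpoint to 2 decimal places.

The posterior is symmetric, so the 90% equal-tailed interval is μ = -4.6 ± z·3.93 with z = 1.645.
Half-width: 1.645 × 3.93 = 6.46.
-4.6 − 6.46 = -11.06; -4.6 + 6.46 = 1.86.

[-11.06, 1.86]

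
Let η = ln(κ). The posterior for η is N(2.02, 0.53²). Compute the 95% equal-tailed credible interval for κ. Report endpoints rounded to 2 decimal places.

On the log scale the 95% interval is 2.02 ± 1.960 × 0.53 = [0.9812, 3.0588].
Exponentiate: [e^0.9812, e^3.0588] = [2.67, 21.30].

[2.67, 21.30]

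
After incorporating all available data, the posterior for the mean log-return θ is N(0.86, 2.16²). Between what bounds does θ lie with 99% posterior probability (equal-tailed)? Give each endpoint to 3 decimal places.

The posterior is symmetric, so the 99% equal-tailed interval is θ = 0.86 ± z·2.16 with z = 2.576.
Half-width: 2.576 × 2.16 = 5.564.
0.86 − 5.564 = -4.704; 0.86 + 5.564 = 6.424.

[-4.704, 6.424]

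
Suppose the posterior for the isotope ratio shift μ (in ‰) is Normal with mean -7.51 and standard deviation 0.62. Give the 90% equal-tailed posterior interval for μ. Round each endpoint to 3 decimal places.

The posterior is symmetric, so the 90% equal-tailed interval is μ = -7.51 ± z·0.62 with z = 1.645.
Half-width: 1.645 × 0.62 = 1.020.
-7.51 − 1.020 = -8.530; -7.51 + 1.020 = -6.490.

[-8.530, -6.490]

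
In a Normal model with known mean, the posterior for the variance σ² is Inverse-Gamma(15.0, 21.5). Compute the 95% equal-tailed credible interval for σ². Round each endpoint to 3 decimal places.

Inverse-Gamma(15.0, 21.5) quantiles: F⁻¹(0.025) and F⁻¹(0.975).
Equivalently, 1/σ² ~ Gamma(15.0, rate = 21.5); invert its 0.975 and 0.025 quantiles.
Posterior mean ≈ 1.536, SD ≈ 0.426; a Normal approximation gives roughly [0.701, 2.371].
Exact: lower = 0.915; upper = 2.561.

[0.915, 2.561]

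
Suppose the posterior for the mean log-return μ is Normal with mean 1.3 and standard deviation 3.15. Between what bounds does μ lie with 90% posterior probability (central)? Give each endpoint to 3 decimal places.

[-3.881, 6.481]

The posterior is symmetric, so the 90% equal-tailed interval is μ = 1.3 ± z·3.15 with z = 1.645.
Half-width: 1.645 × 3.15 = 5.181.
1.3 − 5.181 = -3.881; 1.3 + 5.181 = 6.481.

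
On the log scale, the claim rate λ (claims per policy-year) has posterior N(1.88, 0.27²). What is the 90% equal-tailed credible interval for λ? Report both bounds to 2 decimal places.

[4.20, 10.22]

On the log scale the 90% interval is 1.88 ± 1.645 × 0.27 = [1.4359, 2.3241].
Exponentiate: [e^1.4359, e^2.3241] = [4.20, 10.22].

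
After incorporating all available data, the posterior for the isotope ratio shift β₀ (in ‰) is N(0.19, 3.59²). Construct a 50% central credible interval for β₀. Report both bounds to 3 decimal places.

The posterior is symmetric, so the 50% equal-tailed interval is β₀ = 0.19 ± z·3.59 with z = 0.674.
Half-width: 0.674 × 3.59 = 2.421.
0.19 − 2.421 = -2.231; 0.19 + 2.421 = 2.611.

[-2.231, 2.611]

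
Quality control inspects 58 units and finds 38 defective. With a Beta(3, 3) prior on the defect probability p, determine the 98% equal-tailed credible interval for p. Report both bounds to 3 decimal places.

[0.497, 0.771]

Posterior: Beta(3+38, 3+20) = Beta(41, 23).
Equal-tailed 98% interval: the 0.01 and 0.99 quantiles of Beta(41, 23).
Posterior mean ≈ 0.641, SD ≈ 0.060; a Normal approximation gives roughly [0.502, 0.779].
Exact: F⁻¹(0.01) = 0.497; F⁻¹(0.99) = 0.771.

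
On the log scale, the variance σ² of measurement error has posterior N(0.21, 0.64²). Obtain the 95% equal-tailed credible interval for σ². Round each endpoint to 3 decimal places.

[0.352, 4.325]

On the log scale the 95% interval is 0.21 ± 1.960 × 0.64 = [-1.0444, 1.4644].
Exponentiate: [e^-1.0444, e^1.4644] = [0.352, 4.325].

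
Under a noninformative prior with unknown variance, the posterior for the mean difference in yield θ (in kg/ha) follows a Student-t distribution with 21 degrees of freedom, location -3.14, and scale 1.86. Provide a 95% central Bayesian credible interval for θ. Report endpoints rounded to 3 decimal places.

The t_21 distribution is symmetric; the 95% interval is -3.14 ± t·1.86 with t_{0.975,21} = 2.080.
Half-width: 2.080 × 1.86 = 3.868.
-3.14 − 3.868 = -7.008; -3.14 + 3.868 = 0.728.

[-7.008, 0.728]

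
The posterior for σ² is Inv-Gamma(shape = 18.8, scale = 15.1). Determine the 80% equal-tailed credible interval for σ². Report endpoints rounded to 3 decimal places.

[0.616, 1.118]

Inverse-Gamma(18.8, 15.1) quantiles: F⁻¹(0.1) and F⁻¹(0.9).
Equivalently, 1/σ² ~ Gamma(18.8, rate = 15.1); invert its 0.9 and 0.1 quantiles.
Posterior mean ≈ 0.848, SD ≈ 0.207; a Normal approximation gives roughly [0.583, 1.114].
Exact: lower = 0.616; upper = 1.118.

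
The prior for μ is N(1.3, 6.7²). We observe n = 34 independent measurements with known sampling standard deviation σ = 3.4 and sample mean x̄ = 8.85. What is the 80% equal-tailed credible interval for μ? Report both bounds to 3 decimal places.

[8.049, 9.538]

Posterior precision = 1/6.7² + 34/3.4² = 0.0223 + 2.9412 = 2.9635, so posterior SD = 0.5809.
Posterior mean = (1.3/6.7² + 34·8.85/3.4²) / 2.9635 = 8.7932.
Interval: 8.7932 ± 1.282 × 0.5809 → [8.049, 9.538].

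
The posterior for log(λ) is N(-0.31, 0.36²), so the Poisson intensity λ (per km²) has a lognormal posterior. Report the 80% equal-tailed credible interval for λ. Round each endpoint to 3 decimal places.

On the log scale the 80% interval is -0.31 ± 1.282 × 0.36 = [-0.7714, 0.1514].
Exponentiate: [e^-0.7714, e^0.1514] = [0.462, 1.163].

[0.462, 1.163]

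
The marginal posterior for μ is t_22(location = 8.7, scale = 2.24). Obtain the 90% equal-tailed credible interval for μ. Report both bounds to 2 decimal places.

[4.85, 12.55]

The t_22 distribution is symmetric; the 90% interval is 8.7 ± t·2.24 with t_{0.95,22} = 1.717.
Half-width: 1.717 × 2.24 = 3.85.
8.7 − 3.85 = 4.85; 8.7 + 3.85 = 12.55.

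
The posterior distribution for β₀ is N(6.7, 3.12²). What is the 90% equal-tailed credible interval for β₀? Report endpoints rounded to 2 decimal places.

[1.57, 11.83]

The posterior is symmetric, so the 90% equal-tailed interval is β₀ = 6.7 ± z·3.12 with z = 1.645.
Half-width: 1.645 × 3.12 = 5.13.
6.7 − 5.13 = 1.57; 6.7 + 5.13 = 11.83.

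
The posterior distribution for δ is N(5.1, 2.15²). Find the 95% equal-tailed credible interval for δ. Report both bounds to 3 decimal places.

The posterior is symmetric, so the 95% equal-tailed interval is δ = 5.1 ± z·2.15 with z = 1.960.
Half-width: 1.960 × 2.15 = 4.214.
5.1 − 4.214 = 0.886; 5.1 + 4.214 = 9.314.

[0.886, 9.314]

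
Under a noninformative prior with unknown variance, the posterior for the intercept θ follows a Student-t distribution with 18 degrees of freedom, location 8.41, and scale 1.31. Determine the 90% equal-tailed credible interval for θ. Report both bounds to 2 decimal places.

The t_18 distribution is symmetric; the 90% interval is 8.41 ± t·1.31 with t_{0.95,18} = 1.734.
Half-width: 1.734 × 1.31 = 2.27.
8.41 − 2.27 = 6.14; 8.41 + 2.27 = 10.68.

[6.14, 10.68]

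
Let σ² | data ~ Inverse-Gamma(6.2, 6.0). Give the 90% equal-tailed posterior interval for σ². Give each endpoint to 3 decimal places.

Inverse-Gamma(6.2, 6.0) quantiles: F⁻¹(0.05) and F⁻¹(0.95).
Equivalently, 1/σ² ~ Gamma(6.2, rate = 6.0); invert its 0.95 and 0.05 quantiles.
Posterior mean ≈ 1.154, SD ≈ 0.563; a Normal approximation gives roughly [0.228, 2.080].
Exact: lower = 0.557; upper = 2.186.

[0.557, 2.186]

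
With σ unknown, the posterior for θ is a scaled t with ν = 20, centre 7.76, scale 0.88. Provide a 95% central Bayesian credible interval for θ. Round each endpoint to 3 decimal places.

[5.924, 9.596]

The t_20 distribution is symmetric; the 95% interval is 7.76 ± t·0.88 with t_{0.975,20} = 2.086.
Half-width: 2.086 × 0.88 = 1.836.
7.76 − 1.836 = 5.924; 7.76 + 1.836 = 9.596.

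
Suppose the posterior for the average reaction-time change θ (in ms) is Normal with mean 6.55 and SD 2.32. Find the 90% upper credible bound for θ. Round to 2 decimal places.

9.52

Need U with P(θ ≤ U) = 0.90: U = 6.55 + z_{0.1}·2.32.
z = 1.282; U = 6.55 + 1.282 × 2.32 = 9.52.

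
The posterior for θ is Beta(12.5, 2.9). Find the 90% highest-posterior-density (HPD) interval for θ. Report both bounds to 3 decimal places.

The posterior is unimodal and skewed, so the HPD interval has equal density at both endpoints and is the shortest 90% interval.
Solving f(0.666) = f(0.964) with F(0.964) − F(0.666) = 0.90 gives [0.666, 0.964].
For comparison, the equal-tailed interval is [0.632, 0.944]; the HPD is narrower and shifted toward the mode.

[0.666, 0.964]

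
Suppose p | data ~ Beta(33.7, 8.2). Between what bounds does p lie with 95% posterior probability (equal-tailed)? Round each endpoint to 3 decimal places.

[0.673, 0.908]

Posterior: Beta(33.7, 8.2).
Equal-tailed 95% interval: the 0.025 and 0.975 quantiles of Beta(33.7, 8.2).
Posterior mean ≈ 0.804, SD ≈ 0.061; a Normal approximation gives roughly [0.686, 0.923].
Exact: F⁻¹(0.025) = 0.673; F⁻¹(0.975) = 0.908.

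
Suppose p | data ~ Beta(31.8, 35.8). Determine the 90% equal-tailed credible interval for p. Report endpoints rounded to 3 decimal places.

Posterior: Beta(31.8, 35.8).
Equal-tailed 90% interval: the 0.05 and 0.95 quantiles of Beta(31.8, 35.8).
Posterior mean ≈ 0.470, SD ≈ 0.060; a Normal approximation gives roughly [0.371, 0.570].
Exact: F⁻¹(0.05) = 0.372; F⁻¹(0.95) = 0.570.

[0.372, 0.570]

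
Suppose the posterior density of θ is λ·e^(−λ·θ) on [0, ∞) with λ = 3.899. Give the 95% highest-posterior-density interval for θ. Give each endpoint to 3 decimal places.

The exponential density is strictly decreasing on [0, ∞), so the HPD interval is anchored at 0: [0, q] with P(θ ≤ q) = 0.95.
q = −ln(1 − 0.95) / 3.899 = 2.9957 / 3.899 = 0.768.

[0.000, 0.768]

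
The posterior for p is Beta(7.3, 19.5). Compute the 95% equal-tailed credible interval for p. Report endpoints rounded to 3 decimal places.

Posterior: Beta(7.3, 19.5).
Equal-tailed 95% interval: the 0.025 and 0.975 quantiles of Beta(7.3, 19.5).
Posterior mean ≈ 0.272, SD ≈ 0.084; a Normal approximation gives roughly [0.107, 0.438].
Exact: F⁻¹(0.025) = 0.125; F⁻¹(0.975) = 0.452.

[0.125, 0.452]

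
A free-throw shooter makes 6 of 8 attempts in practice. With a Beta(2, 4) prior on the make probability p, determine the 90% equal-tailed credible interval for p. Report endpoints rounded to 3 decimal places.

[0.355, 0.776]

Posterior: Beta(2+6, 4+2) = Beta(8, 6).
Equal-tailed 90% interval: the 0.05 and 0.95 quantiles of Beta(8, 6).
Posterior mean ≈ 0.571, SD ≈ 0.128; a Normal approximation gives roughly [0.361, 0.782].
Exact: F⁻¹(0.05) = 0.355; F⁻¹(0.95) = 0.776.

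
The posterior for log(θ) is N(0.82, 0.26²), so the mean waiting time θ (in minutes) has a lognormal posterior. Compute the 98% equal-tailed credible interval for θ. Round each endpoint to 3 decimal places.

[1.240, 4.157]

On the log scale the 98% interval is 0.82 ± 2.326 × 0.26 = [0.2151, 1.4249].
Exponentiate: [e^0.2151, e^1.4249] = [1.240, 4.157].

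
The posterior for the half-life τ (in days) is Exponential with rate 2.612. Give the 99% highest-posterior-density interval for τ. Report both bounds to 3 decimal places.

The exponential density is strictly decreasing on [0, ∞), so the HPD interval is anchored at 0: [0, q] with P(τ ≤ q) = 0.99.
q = −ln(1 − 0.99) / 2.612 = 4.6052 / 2.612 = 1.763.

[0.000, 1.763]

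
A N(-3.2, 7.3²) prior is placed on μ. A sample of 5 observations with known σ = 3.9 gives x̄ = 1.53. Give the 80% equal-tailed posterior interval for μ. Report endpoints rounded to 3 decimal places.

[-0.899, 3.449]

Posterior precision = 1/7.3² + 5/3.9² = 0.0188 + 0.3287 = 0.3475, so posterior SD = 1.6964.
Posterior mean = (-3.2/7.3² + 5·1.53/3.9²) / 0.3475 = 1.2746.
Interval: 1.2746 ± 1.282 × 1.6964 → [-0.899, 3.449].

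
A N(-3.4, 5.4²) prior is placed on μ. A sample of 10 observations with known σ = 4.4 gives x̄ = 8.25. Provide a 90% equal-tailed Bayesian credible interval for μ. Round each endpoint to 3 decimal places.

Posterior precision = 1/5.4² + 10/4.4² = 0.0343 + 0.5165 = 0.5508, so posterior SD = 1.3474.
Posterior mean = (-3.4/5.4² + 10·8.25/4.4²) / 0.5508 = 7.5247.
Interval: 7.5247 ± 1.645 × 1.3474 → [5.308, 9.741].

[5.308, 9.741]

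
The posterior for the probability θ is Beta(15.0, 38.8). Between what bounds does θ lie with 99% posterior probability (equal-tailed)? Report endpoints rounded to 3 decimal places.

[0.141, 0.447]

Posterior: Beta(15.0, 38.8).
Equal-tailed 99% interval: the 0.005 and 0.995 quantiles of Beta(15.0, 38.8).
Posterior mean ≈ 0.279, SD ≈ 0.061; a Normal approximation gives roughly [0.123, 0.435].
Exact: F⁻¹(0.005) = 0.141; F⁻¹(0.995) = 0.447.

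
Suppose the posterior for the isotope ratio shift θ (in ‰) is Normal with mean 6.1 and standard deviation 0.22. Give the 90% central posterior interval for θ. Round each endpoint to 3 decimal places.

[5.738, 6.462]

The posterior is symmetric, so the 90% equal-tailed interval is θ = 6.1 ± z·0.22 with z = 1.645.
Half-width: 1.645 × 0.22 = 0.362.
6.1 − 0.362 = 5.738; 6.1 + 0.362 = 6.462.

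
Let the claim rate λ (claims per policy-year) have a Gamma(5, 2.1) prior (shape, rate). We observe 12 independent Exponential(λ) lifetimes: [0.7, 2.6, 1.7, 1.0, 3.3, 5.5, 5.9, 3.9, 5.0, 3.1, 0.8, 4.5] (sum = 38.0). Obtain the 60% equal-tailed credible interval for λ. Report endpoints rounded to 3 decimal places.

Posterior: Gamma(5+12, 2.1+38.0) = Gamma(17, 40.1) (shape, rate).
Equal-tailed 60% interval: Gamma(17, 40.1) quantiles at 0.2 and 0.8.
Posterior mean ≈ 0.424, SD ≈ 0.103; a Normal approximation gives roughly [0.337, 0.510].
Exact: lower = 0.336; upper = 0.507.

[0.336, 0.507]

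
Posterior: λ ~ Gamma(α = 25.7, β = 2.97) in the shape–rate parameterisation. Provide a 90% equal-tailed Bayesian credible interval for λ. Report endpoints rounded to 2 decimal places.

Posterior: Gamma(shape 25.7, rate 2.97).
Equal-tailed 90% interval: Gamma(25.7, 2.97) quantiles at 0.05 and 0.95.
Posterior mean ≈ 8.65, SD ≈ 1.71; a Normal approximation gives roughly [5.85, 11.46].
Exact: lower = 6.05; upper = 11.64.

[6.05, 11.64]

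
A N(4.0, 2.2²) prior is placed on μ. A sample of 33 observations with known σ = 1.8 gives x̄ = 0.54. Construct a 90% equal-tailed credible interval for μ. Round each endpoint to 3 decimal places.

[0.099, 1.119]

Posterior precision = 1/2.2² + 33/1.8² = 0.2066 + 10.1852 = 10.3918, so posterior SD = 0.3102.
Posterior mean = (4.0/2.2² + 33·0.54/1.8²) / 10.3918 = 0.6088.
Interval: 0.6088 ± 1.645 × 0.3102 → [0.099, 1.119].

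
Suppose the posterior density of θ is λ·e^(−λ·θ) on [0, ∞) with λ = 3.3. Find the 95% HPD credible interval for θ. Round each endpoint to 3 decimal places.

The exponential density is strictly decreasing on [0, ∞), so the HPD interval is anchored at 0: [0, q] with P(θ ≤ q) = 0.95.
q = −ln(1 − 0.95) / 3.3 = 2.9957 / 3.3 = 0.908.

[0.000, 0.908]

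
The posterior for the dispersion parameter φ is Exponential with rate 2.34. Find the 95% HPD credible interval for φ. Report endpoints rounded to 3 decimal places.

[0.000, 1.280]

The exponential density is strictly decreasing on [0, ∞), so the HPD interval is anchored at 0: [0, q] with P(φ ≤ q) = 0.95.
q = −ln(1 − 0.95) / 2.34 = 2.9957 / 2.34 = 1.280.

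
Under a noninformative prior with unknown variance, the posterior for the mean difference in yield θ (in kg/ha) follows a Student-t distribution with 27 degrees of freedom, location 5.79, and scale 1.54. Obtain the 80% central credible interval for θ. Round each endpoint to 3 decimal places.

The t_27 distribution is symmetric; the 80% interval is 5.79 ± t·1.54 with t_{0.9,27} = 1.314.
Half-width: 1.314 × 1.54 = 2.023.
5.79 − 2.023 = 3.767; 5.79 + 2.023 = 7.813.

[3.767, 7.813]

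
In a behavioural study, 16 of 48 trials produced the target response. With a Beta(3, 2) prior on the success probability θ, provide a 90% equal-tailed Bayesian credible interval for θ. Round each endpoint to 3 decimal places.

[0.254, 0.469]

Posterior: Beta(3+16, 2+32) = Beta(19, 34).
Equal-tailed 90% interval: the 0.05 and 0.95 quantiles of Beta(19, 34).
Posterior mean ≈ 0.358, SD ≈ 0.065; a Normal approximation gives roughly [0.251, 0.466].
Exact: F⁻¹(0.05) = 0.254; F⁻¹(0.95) = 0.469.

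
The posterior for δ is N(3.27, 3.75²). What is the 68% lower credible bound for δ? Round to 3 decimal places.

1.516

Need L with P(δ ≥ L) = 0.68: L = 3.27 − z_{0.32}·3.75.
z = 0.468; L = 3.27 − 0.468 × 3.75 = 1.516.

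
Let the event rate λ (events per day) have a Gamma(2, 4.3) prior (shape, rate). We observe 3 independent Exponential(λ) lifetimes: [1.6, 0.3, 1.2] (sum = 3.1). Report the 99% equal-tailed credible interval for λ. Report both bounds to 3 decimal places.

Posterior: Gamma(2+3, 4.3+3.1) = Gamma(5, 7.4) (shape, rate).
Equal-tailed 99% interval: Gamma(5, 7.4) quantiles at 0.005 and 0.995.
Posterior mean ≈ 0.676, SD ≈ 0.302; a Normal approximation gives roughly [-0.103, 1.454].
Exact: lower = 0.146; upper = 1.702.

[0.146, 1.702]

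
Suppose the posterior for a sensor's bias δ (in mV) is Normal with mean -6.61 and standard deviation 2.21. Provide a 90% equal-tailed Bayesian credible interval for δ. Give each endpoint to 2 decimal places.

[-10.25, -2.97]

The posterior is symmetric, so the 90% equal-tailed interval is δ = -6.61 ± z·2.21 with z = 1.645.
Half-width: 1.645 × 2.21 = 3.64.
-6.61 − 3.64 = -10.25; -6.61 + 3.64 = -2.97.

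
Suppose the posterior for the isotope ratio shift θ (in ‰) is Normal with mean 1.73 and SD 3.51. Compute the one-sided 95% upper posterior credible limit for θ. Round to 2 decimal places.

Need U with P(θ ≤ U) = 0.95: U = 1.73 + z_{0.05}·3.51.
z = 1.645; U = 1.73 + 1.645 × 3.51 = 7.50.

7.50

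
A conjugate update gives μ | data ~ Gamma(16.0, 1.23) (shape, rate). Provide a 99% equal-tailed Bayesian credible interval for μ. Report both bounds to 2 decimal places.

[6.15, 22.90]

Posterior: Gamma(shape 16.0, rate 1.23).
Equal-tailed 99% interval: Gamma(16.0, 1.23) quantiles at 0.005 and 0.995.
Posterior mean ≈ 13.01, SD ≈ 3.25; a Normal approximation gives roughly [4.63, 21.38].
Exact: lower = 6.15; upper = 22.90.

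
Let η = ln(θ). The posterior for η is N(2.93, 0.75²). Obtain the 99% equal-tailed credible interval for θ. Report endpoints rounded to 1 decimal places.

[2.7, 129.3]

On the log scale the 99% interval is 2.93 ± 2.576 × 0.75 = [0.9981, 4.8619].
Exponentiate: [e^0.9981, e^4.8619] = [2.7, 129.3].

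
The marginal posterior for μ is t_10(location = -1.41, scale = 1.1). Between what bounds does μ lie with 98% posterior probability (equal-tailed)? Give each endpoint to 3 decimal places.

The t_10 distribution is symmetric; the 98% interval is -1.41 ± t·1.1 with t_{0.99,10} = 2.764.
Half-width: 2.764 × 1.1 = 3.040.
-1.41 − 3.040 = -4.450; -1.41 + 3.040 = 1.630.

[-4.450, 1.630]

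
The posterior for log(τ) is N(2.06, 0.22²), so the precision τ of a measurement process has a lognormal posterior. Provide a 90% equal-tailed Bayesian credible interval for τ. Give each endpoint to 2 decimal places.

[5.46, 11.27]

On the log scale the 90% interval is 2.06 ± 1.645 × 0.22 = [1.6981, 2.4219].
Exponentiate: [e^1.6981, e^2.4219] = [5.46, 11.27].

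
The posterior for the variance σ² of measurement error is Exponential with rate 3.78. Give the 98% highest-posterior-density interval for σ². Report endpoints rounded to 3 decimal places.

[0.000, 1.035]

The exponential density is strictly decreasing on [0, ∞), so the HPD interval is anchored at 0: [0, q] with P(σ² ≤ q) = 0.98.
q = −ln(1 − 0.98) / 3.78 = 3.9120 / 3.78 = 1.035.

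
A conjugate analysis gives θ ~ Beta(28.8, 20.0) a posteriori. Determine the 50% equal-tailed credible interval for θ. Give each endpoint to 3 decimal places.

Posterior: Beta(28.8, 20.0).
Equal-tailed 50% interval: the 0.25 and 0.75 quantiles of Beta(28.8, 20.0).
Posterior mean ≈ 0.590, SD ≈ 0.070; a Normal approximation gives roughly [0.543, 0.637].
Exact: F⁻¹(0.25) = 0.543; F⁻¹(0.75) = 0.638.

[0.543, 0.638]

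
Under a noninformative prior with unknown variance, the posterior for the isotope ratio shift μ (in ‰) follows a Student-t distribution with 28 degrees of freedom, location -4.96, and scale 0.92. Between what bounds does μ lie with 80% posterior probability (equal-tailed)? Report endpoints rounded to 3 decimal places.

The t_28 distribution is symmetric; the 80% interval is -4.96 ± t·0.92 with t_{0.9,28} = 1.313.
Half-width: 1.313 × 0.92 = 1.208.
-4.96 − 1.208 = -6.168; -4.96 + 1.208 = -3.752.

[-6.168, -3.752]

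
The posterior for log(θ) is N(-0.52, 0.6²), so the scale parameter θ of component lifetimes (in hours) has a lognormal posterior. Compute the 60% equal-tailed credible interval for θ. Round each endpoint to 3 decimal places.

[0.359, 0.985]

On the log scale the 60% interval is -0.52 ± 0.842 × 0.6 = [-1.0250, -0.0150].
Exponentiate: [e^-1.0250, e^-0.0150] = [0.359, 0.985].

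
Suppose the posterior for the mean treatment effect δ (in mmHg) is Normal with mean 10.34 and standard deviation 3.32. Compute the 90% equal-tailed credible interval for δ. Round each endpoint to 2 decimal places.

[4.88, 15.80]

The posterior is symmetric, so the 90% equal-tailed interval is δ = 10.34 ± z·3.32 with z = 1.645.
Half-width: 1.645 × 3.32 = 5.46.
10.34 − 5.46 = 4.88; 10.34 + 5.46 = 15.80.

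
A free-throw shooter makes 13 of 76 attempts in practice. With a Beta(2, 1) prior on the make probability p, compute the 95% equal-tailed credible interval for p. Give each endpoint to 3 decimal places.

Posterior: Beta(2+13, 1+63) = Beta(15, 64).
Equal-tailed 95% interval: the 0.025 and 0.975 quantiles of Beta(15, 64).
Posterior mean ≈ 0.190, SD ≈ 0.044; a Normal approximation gives roughly [0.104, 0.276].
Exact: F⁻¹(0.025) = 0.112; F⁻¹(0.975) = 0.283.

[0.112, 0.283]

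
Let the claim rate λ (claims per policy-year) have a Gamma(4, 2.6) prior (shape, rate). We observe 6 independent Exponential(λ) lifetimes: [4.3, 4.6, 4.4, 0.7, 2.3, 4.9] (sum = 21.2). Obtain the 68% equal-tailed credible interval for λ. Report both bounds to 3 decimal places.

Posterior: Gamma(4+6, 2.6+21.2) = Gamma(10, 23.8) (shape, rate).
Equal-tailed 68% interval: Gamma(10, 23.8) quantiles at 0.16 and 0.84.
Posterior mean ≈ 0.420, SD ≈ 0.133; a Normal approximation gives roughly [0.288, 0.552].
Exact: lower = 0.290; upper = 0.550.

[0.290, 0.550]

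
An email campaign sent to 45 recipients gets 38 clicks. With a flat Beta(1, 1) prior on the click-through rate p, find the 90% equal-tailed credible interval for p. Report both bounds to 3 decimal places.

Posterior: Beta(1+38, 1+7) = Beta(39, 8).
Equal-tailed 90% interval: the 0.05 and 0.95 quantiles of Beta(39, 8).
Posterior mean ≈ 0.830, SD ≈ 0.054; a Normal approximation gives roughly [0.741, 0.919].
Exact: F⁻¹(0.05) = 0.733; F⁻¹(0.95) = 0.910.

[0.733, 0.910]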